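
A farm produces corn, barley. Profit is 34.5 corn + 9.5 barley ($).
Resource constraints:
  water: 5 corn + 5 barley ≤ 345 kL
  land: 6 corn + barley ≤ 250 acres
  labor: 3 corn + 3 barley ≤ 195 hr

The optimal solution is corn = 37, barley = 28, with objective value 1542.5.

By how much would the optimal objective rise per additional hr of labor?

1.5

Check each constraint at x*: water 325/345 (slack 20); land 250/250 (tight); labor 195/195 (tight).
Slack constraints have shadow price 0 (complementary slackness).
Dual feasibility on the basic columns requires 6·y_land + 3·y_labor = 34.5, 1·y_land + 3·y_labor = 9.5.
Solving: y_land = 5, y_labor = 1.5.
Shadow price of labor = 1.5.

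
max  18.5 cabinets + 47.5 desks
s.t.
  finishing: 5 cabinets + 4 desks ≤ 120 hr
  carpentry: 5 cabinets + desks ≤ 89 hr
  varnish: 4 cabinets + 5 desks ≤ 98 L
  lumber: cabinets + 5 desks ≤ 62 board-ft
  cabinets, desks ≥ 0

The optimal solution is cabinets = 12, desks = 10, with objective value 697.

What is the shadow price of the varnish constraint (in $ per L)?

Check each constraint at x*: finishing 100/120 (slack 20); carpentry 70/89 (slack 19); varnish 98/98 (tight); lumber 62/62 (tight).
By complementary slackness, y = 0 for the non-binding constraints.
Dual feasibility on the basic columns requires 4·y_varnish + 1·y_lumber = 18.5, 5·y_varnish + 5·y_lumber = 47.5.
This yields shadow prices y_varnish = 3, y_lumber = 6.5.
Shadow price of varnish = 3.

3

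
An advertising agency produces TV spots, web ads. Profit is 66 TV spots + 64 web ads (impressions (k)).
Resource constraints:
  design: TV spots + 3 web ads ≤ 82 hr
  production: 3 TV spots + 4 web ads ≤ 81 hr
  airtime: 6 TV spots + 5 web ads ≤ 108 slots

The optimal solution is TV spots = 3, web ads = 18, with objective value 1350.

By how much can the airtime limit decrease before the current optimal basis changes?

6.75

Binding constraints: production, airtime. The basis is B = [[3,4],[6,5]] with det -9.
Per unit decrease in airtime, x* moves by d = (-0.4444, 0.3333).
The basis stays optimal until TV spots reaches 0; allowable decrease = 6.75 slots.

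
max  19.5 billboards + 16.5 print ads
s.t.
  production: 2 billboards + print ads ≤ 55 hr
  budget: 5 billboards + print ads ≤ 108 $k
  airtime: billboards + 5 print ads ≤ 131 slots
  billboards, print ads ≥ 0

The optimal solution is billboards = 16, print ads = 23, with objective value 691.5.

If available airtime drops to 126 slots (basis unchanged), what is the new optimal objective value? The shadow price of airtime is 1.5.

684

Δb = -5, so new z* = 691.5 + (1.5)·(-5) = 691.5 − 7.5 = 684.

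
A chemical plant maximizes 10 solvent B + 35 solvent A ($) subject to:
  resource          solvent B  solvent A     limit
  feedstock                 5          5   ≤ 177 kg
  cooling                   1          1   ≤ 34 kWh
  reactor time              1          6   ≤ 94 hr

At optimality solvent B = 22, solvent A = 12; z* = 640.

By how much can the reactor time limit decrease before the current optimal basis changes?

Binding constraints: cooling, reactor time. The basis is B = [[1,1],[1,6]] with det 5.
Per unit decrease in reactor time, x* moves by d = (0.2, -0.2).
The basis stays optimal until solvent A reaches 0; allowable decrease = 60 hr.

60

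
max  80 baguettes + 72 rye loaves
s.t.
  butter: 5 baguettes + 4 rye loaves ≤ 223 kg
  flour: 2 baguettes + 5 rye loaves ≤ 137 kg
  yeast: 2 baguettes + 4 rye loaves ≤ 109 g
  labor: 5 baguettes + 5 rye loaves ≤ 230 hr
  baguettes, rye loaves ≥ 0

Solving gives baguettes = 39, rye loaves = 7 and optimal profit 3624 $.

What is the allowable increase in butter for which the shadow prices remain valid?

Binding constraints: butter, labor. The basis is B = [[5,4],[5,5]] with det 5.
Per unit increase in butter, x* moves by d = (1, -1).
The basis stays optimal until rye loaves reaches 0; allowable increase = 7 kg.

7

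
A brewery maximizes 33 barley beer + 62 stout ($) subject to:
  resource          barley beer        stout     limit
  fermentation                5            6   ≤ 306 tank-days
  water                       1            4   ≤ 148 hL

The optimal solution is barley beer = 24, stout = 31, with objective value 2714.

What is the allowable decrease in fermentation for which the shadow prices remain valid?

84

Binding constraints: fermentation, water. The basis is B = [[5,6],[1,4]] with det 14.
Per unit decrease in fermentation, x* moves by d = (-0.2857, 0.0714).
The basis stays optimal until barley beer reaches 0; allowable decrease = 84 tank-days.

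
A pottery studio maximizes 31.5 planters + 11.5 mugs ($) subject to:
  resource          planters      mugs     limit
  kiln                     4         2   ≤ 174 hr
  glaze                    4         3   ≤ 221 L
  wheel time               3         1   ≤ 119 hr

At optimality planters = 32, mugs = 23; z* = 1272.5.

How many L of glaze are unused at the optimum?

24

glaze used = 4·32 + 3·23 = 197; slack = 221 − 197 = 24.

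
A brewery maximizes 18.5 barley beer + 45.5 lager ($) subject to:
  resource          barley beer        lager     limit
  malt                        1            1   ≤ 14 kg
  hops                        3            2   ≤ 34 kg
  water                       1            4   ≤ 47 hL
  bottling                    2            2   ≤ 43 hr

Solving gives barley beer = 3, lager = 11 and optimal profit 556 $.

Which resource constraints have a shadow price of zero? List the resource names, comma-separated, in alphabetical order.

malt: 14/14 (binding)
hops: 31/34 (slack 3)
water: 47/47 (binding)
bottling: 28/43 (slack 15)
By complementary slackness, a constraint with positive slack has shadow price 0 → bottling, hops.

bottling, hops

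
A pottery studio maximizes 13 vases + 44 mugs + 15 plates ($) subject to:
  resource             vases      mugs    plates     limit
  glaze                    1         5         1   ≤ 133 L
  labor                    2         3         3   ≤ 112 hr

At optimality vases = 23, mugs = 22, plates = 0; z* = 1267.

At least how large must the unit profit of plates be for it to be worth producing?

16

At the optimum: glaze uses 133 of 133 (binding); labor uses 112 of 112 (binding).
The binding rows give the dual system: 1·y_glaze + 2·y_labor = 13 and 5·y_glaze + 3·y_labor = 44.
→ y_glaze = 7 and y_labor = 3.
plates enters the basis when its profit ≥ yᵀa₃ = 7·1 + 3·3 = 16.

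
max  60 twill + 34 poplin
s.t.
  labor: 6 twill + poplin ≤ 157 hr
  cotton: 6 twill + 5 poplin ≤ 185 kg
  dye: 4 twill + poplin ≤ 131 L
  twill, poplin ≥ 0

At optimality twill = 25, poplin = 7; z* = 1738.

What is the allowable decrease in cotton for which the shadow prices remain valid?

Binding constraints: labor, cotton. The basis is B = [[6,1],[6,5]] with det 24.
Per unit decrease in cotton, x* moves by d = (0.0417, -0.25).
The basis stays optimal until poplin reaches 0; allowable decrease = 28 kg.

28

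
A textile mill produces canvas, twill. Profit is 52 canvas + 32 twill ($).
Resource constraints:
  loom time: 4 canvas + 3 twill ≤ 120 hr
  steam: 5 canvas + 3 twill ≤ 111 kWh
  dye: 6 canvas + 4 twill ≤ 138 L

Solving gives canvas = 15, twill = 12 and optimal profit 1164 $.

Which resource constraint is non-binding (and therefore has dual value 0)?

loom time

loom time: 96/120 (slack 24)
steam: 111/111 (binding)
dye: 138/138 (binding)
By complementary slackness, a constraint with positive slack has shadow price 0 → loom time.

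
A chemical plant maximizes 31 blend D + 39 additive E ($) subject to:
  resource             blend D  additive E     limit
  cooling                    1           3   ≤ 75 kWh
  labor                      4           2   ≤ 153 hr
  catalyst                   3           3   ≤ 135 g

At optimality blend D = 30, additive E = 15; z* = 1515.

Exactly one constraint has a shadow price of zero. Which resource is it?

cooling: 75/75 (binding)
labor: 150/153 (slack 3)
catalyst: 135/135 (binding)
By complementary slackness, a constraint with positive slack has shadow price 0 → labor.

labor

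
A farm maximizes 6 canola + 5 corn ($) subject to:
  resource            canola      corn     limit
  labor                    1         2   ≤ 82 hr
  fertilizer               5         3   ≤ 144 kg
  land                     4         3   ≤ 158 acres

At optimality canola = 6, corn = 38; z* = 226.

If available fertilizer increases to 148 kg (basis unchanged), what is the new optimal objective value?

230

Binding: labor and fertilizer. Non-binding: land (20 unused).
Since land is not tight, its dual is 0.
From A_Bᵀ y = c: 1·y_labor + 5·y_fertilizer = 6; 2·y_labor + 3·y_fertilizer = 5.
This yields shadow prices y_labor = 1, y_fertilizer = 1.
Δz = y_fertilizer·Δb = 1 × (4) = 4, so new z* = 226 + 4 = 230.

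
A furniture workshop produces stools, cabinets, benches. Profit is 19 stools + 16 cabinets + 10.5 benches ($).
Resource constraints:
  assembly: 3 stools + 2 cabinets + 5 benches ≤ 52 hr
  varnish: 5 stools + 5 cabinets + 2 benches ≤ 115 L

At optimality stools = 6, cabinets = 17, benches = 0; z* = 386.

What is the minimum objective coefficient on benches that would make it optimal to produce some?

Both assembly and varnish are binding at x*.
Dual feasibility on the basic columns requires 3·y_assembly + 5·y_varnish = 19, 2·y_assembly + 5·y_varnish = 16.
This yields shadow prices y_assembly = 3, y_varnish = 2.
benches enters the basis when its profit ≥ yᵀa₃ = 3·5 + 2·2 = 19.

19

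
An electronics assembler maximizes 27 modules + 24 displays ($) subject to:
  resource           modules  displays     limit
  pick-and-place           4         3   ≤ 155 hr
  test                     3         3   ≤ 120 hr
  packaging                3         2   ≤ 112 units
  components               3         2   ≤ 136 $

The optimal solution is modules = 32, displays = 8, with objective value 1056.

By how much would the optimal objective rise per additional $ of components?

Check each constraint at x*: pick-and-place 152/155 (slack 3); test 120/120 (tight); packaging 112/112 (tight); components 112/136 (slack 24).
Slack constraints have shadow price 0 (complementary slackness).
From A_Bᵀ y = c: 3·y_test + 3·y_packaging = 27; 3·y_test + 2·y_packaging = 24.
This yields shadow prices y_test = 6, y_packaging = 3.
Shadow price of components = 0.

0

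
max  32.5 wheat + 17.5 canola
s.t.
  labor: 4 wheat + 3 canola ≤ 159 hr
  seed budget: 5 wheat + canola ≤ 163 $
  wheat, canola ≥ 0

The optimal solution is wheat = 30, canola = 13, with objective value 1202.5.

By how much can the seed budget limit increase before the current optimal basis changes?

35.75

Binding constraints: labor, seed budget. The basis is B = [[4,3],[5,1]] with det -11.
Per unit increase in seed budget, x* moves by d = (0.2727, -0.3636).
The basis stays optimal until canola reaches 0; allowable increase = 35.75 $.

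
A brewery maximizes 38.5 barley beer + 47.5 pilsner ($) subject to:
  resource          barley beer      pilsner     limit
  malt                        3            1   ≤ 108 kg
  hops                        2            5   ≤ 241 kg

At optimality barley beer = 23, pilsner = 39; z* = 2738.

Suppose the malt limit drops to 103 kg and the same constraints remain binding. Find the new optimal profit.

2700.5

Both malt and hops are binding at x*.
The binding rows give the dual system: 3·y_malt + 2·y_hops = 38.5 and 1·y_malt + 5·y_hops = 47.5.
→ y_malt = 7.5 and y_hops = 8.
Δz = y_malt·Δb = 7.5 × (-5) = -37.5, so new z* = 2738 − 37.5 = 2700.5.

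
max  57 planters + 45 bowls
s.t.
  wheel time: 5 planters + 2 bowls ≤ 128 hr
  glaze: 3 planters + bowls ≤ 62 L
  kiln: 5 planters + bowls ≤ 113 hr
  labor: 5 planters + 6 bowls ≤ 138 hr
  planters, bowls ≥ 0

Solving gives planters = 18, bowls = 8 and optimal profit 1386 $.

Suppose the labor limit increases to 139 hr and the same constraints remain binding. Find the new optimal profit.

Check each constraint at x*: wheel time 106/128 (slack 22); glaze 62/62 (tight); kiln 98/113 (slack 15); labor 138/138 (tight).
Since wheel time, kiln are not tight, their duals are 0.
Dual feasibility on the basic columns requires 3·y_glaze + 5·y_labor = 57, 1·y_glaze + 6·y_labor = 45.
Solving: y_glaze = 9, y_labor = 6.
Δz = y_labor·Δb = 6 × (1) = 6, so new z* = 1386 + 6 = 1392.

1392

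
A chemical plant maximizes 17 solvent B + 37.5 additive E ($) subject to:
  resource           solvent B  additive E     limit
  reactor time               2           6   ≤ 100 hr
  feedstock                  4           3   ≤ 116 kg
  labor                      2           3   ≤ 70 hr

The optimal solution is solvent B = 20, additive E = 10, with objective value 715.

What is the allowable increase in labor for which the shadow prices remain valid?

2

Binding constraints: reactor time, labor. The basis is B = [[2,6],[2,3]] with det -6.
Per unit increase in labor, x* moves by d = (1, -0.3333).
The basis stays optimal until feedstock becomes binding; allowable increase = 2 hr.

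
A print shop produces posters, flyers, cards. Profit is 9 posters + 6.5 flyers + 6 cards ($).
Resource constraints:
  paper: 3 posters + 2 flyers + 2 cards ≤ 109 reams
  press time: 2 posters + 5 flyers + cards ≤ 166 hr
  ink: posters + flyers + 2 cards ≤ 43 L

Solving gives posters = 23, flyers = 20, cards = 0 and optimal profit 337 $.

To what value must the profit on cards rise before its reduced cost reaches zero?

At the optimum: paper uses 109 of 109 (binding); press time uses 146 of 166 (slack = 20); ink uses 43 of 43 (binding).
Slack constraints have shadow price 0 (complementary slackness).
Dual feasibility on the basic columns requires 3·y_paper + 1·y_ink = 9, 2·y_paper + 1·y_ink = 6.5.
Solving: y_paper = 2.5, y_ink = 1.5.
cards enters the basis when its profit ≥ yᵀa₃ = 2.5·2 + 1.5·2 = 8.

8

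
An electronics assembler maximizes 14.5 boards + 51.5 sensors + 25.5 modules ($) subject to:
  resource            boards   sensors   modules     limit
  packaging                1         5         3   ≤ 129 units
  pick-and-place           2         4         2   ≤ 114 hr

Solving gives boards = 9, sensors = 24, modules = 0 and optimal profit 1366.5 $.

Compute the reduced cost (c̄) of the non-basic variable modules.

-4

Both packaging and pick-and-place are binding at x*.
Dual feasibility on the basic columns requires 1·y_packaging + 2·y_pick-and-place = 14.5, 5·y_packaging + 4·y_pick-and-place = 51.5.
→ y_packaging = 7.5 and y_pick-and-place = 3.5.
Reduced cost of modules: c₃ − yᵀa₃ = 25.5 − (7.5·3 + 3.5·2) = 25.5 − 29.5 = -4.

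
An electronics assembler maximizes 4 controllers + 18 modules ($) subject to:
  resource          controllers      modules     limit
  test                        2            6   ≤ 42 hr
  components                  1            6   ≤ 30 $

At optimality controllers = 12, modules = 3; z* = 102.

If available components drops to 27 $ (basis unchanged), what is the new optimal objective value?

Both test and components are binding at x*.
Dual feasibility on the basic columns requires 2·y_test + 1·y_components = 4, 6·y_test + 6·y_components = 18.
→ y_test = 1 and y_components = 2.
Δz = y_components·Δb = 2 × (-3) = -6, so new z* = 102 − 6 = 96.

96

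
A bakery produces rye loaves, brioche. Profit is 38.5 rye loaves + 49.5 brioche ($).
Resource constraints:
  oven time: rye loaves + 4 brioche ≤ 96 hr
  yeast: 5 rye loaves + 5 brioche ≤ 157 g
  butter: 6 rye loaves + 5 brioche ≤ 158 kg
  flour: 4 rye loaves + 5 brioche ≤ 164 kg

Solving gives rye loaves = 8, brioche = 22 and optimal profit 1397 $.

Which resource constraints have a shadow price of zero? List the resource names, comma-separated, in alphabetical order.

flour, yeast

oven time: 96/96 (binding)
yeast: 150/157 (slack 7)
butter: 158/158 (binding)
flour: 142/164 (slack 22)
By complementary slackness, a constraint with positive slack has shadow price 0 → flour, yeast.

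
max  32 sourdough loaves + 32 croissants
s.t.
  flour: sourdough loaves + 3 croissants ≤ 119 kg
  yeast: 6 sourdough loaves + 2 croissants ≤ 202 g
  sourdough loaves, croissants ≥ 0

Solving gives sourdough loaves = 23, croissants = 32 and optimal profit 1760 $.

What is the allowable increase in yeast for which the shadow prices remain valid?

Binding constraints: flour, yeast. The basis is B = [[1,3],[6,2]] with det -16.
Per unit increase in yeast, x* moves by d = (0.1875, -0.0625).
The basis stays optimal until croissants reaches 0; allowable increase = 512 g.

512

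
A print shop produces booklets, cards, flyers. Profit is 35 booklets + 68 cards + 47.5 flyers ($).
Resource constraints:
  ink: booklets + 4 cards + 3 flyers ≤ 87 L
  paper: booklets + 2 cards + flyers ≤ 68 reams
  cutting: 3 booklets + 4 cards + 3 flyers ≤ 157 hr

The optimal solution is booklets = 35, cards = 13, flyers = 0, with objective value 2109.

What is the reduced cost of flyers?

-3.5

At the optimum: ink uses 87 of 87 (binding); paper uses 61 of 68 (slack = 7); cutting uses 157 of 157 (binding).
Since paper is not tight, its dual is 0.
Dual feasibility on the basic columns requires 1·y_ink + 3·y_cutting = 35, 4·y_ink + 4·y_cutting = 68.
→ y_ink = 8 and y_cutting = 9.
Reduced cost of flyers: c₃ − yᵀa₃ = 47.5 − (8·3 + 9·3) = 47.5 − 51 = -3.5.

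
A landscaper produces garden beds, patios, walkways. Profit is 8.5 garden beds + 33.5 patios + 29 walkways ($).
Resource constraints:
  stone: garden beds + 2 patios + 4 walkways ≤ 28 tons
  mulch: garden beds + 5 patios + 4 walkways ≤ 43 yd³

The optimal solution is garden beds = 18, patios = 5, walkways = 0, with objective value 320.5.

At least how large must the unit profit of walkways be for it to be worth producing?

34

Check each constraint at x*: stone 28/28 (tight); mulch 43/43 (tight).
Dual feasibility on the basic columns requires 1·y_stone + 1·y_mulch = 8.5, 2·y_stone + 5·y_mulch = 33.5.
→ y_stone = 3 and y_mulch = 5.5.
walkways enters the basis when its profit ≥ yᵀa₃ = 3·4 + 5.5·4 = 34.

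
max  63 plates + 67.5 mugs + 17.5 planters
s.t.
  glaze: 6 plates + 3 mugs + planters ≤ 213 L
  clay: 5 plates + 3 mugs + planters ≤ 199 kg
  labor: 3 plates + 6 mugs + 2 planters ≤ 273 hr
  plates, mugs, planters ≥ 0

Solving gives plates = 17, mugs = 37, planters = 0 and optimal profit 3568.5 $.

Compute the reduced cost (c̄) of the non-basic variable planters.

At the optimum: glaze uses 213 of 213 (binding); clay uses 196 of 199 (slack = 3); labor uses 273 of 273 (binding).
Slack constraints have shadow price 0 (complementary slackness).
The binding rows give the dual system: 6·y_glaze + 3·y_labor = 63 and 3·y_glaze + 6·y_labor = 67.5.
→ y_glaze = 6.5 and y_labor = 8.
Reduced cost of planters: c₃ − yᵀa₃ = 17.5 − (6.5·1 + 8·2) = 17.5 − 22.5 = -5.

-5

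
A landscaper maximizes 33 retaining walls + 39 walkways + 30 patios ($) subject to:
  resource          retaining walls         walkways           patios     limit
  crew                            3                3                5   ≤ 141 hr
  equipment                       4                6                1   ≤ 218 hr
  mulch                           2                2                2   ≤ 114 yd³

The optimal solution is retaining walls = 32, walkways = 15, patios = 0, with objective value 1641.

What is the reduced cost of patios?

Binding: crew and equipment. Non-binding: mulch (20 unused).
By complementary slackness, y = 0 for the non-binding constraint.
From A_Bᵀ y = c: 3·y_crew + 4·y_equipment = 33; 3·y_crew + 6·y_equipment = 39.
This yields shadow prices y_crew = 7, y_equipment = 3.
Reduced cost of patios: c₃ − yᵀa₃ = 30 − (7·5 + 3·1) = 30 − 38 = -8.

-8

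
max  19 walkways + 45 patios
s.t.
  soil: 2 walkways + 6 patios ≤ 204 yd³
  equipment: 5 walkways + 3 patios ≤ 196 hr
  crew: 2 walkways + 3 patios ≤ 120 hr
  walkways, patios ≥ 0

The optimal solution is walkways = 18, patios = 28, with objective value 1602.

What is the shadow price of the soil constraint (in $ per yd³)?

At the optimum: soil uses 204 of 204 (binding); equipment uses 174 of 196 (slack = 22); crew uses 120 of 120 (binding).
Since equipment is not tight, its dual is 0.
The binding rows give the dual system: 2·y_soil + 2·y_crew = 19 and 6·y_soil + 3·y_crew = 45.
→ y_soil = 5.5 and y_crew = 4.
Shadow price of soil = 5.5.

5.5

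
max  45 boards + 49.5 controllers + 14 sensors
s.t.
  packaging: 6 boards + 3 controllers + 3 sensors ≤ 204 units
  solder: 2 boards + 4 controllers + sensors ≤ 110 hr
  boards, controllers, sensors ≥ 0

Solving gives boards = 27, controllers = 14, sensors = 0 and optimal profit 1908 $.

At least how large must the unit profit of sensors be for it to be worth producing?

22.5

At the optimum: packaging uses 204 of 204 (binding); solder uses 110 of 110 (binding).
Dual feasibility on the basic columns requires 6·y_packaging + 2·y_solder = 45, 3·y_packaging + 4·y_solder = 49.5.
This yields shadow prices y_packaging = 4.5, y_solder = 9.
sensors enters the basis when its profit ≥ yᵀa₃ = 4.5·3 + 9·1 = 22.5.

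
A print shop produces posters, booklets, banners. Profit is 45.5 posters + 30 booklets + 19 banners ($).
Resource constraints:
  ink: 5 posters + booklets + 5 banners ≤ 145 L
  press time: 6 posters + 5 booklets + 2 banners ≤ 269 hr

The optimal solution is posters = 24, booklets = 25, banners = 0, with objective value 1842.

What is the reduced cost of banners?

-4.5

Both ink and press time are binding at x*.
Dual feasibility on the basic columns requires 5·y_ink + 6·y_press time = 45.5, 1·y_ink + 5·y_press time = 30.
This yields shadow prices y_ink = 2.5, y_press time = 5.5.
Reduced cost of banners: c₃ − yᵀa₃ = 19 − (2.5·5 + 5.5·2) = 19 − 23.5 = -4.5.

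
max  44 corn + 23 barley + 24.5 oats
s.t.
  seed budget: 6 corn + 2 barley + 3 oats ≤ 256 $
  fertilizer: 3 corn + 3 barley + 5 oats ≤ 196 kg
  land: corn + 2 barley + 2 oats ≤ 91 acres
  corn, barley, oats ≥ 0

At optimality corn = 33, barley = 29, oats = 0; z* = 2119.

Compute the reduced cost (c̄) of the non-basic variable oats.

-5

Check each constraint at x*: seed budget 256/256 (tight); fertilizer 186/196 (slack 10); land 91/91 (tight).
Since fertilizer is not tight, its dual is 0.
The binding rows give the dual system: 6·y_seed budget + 1·y_land = 44 and 2·y_seed budget + 2·y_land = 23.
Solving: y_seed budget = 6.5, y_land = 5.
Reduced cost of oats: c₃ − yᵀa₃ = 24.5 − (6.5·3 + 5·2) = 24.5 − 29.5 = -5.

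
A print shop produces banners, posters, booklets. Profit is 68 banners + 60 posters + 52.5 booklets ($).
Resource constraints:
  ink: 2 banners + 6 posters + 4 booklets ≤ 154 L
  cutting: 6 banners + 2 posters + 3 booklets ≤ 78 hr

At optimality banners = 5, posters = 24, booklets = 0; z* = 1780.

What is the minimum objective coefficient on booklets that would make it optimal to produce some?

At the optimum: ink uses 154 of 154 (binding); cutting uses 78 of 78 (binding).
Dual feasibility on the basic columns requires 2·y_ink + 6·y_cutting = 68, 6·y_ink + 2·y_cutting = 60.
→ y_ink = 7 and y_cutting = 9.
booklets enters the basis when its profit ≥ yᵀa₃ = 7·4 + 9·3 = 55.

55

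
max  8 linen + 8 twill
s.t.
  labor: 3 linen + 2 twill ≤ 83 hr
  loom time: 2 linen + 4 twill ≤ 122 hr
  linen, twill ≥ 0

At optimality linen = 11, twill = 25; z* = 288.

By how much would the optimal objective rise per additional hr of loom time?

Both labor and loom time are binding at x*.
From A_Bᵀ y = c: 3·y_labor + 2·y_loom time = 8; 2·y_labor + 4·y_loom time = 8.
Solving: y_labor = 2, y_loom time = 1.
Shadow price of loom time = 1.

1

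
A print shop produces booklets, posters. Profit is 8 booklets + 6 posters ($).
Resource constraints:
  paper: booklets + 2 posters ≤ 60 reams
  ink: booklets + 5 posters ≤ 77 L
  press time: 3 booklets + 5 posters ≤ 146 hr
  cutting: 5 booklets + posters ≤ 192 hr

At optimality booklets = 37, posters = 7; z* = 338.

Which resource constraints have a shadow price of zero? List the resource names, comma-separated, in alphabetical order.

ink, paper

paper: 51/60 (slack 9)
ink: 72/77 (slack 5)
press time: 146/146 (binding)
cutting: 192/192 (binding)
By complementary slackness, a constraint with positive slack has shadow price 0 → ink, paper.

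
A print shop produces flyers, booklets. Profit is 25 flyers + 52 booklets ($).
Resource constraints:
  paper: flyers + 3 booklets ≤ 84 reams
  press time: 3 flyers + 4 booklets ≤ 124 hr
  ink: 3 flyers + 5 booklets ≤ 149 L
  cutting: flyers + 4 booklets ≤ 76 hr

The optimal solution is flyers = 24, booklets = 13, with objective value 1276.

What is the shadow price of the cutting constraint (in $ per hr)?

At the optimum: paper uses 63 of 84 (slack = 21); press time uses 124 of 124 (binding); ink uses 137 of 149 (slack = 12); cutting uses 76 of 76 (binding).
Since paper, ink are not tight, their duals are 0.
Dual feasibility on the basic columns requires 3·y_press time + 1·y_cutting = 25, 4·y_press time + 4·y_cutting = 52.
Solving: y_press time = 6, y_cutting = 7.
Shadow price of cutting = 7.

7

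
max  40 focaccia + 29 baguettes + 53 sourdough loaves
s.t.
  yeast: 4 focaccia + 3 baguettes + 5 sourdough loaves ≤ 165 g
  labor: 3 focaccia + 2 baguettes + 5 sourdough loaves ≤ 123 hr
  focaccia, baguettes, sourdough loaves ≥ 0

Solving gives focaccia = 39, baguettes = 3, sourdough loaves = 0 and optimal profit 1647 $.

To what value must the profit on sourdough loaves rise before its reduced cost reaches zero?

55

At the optimum: yeast uses 165 of 165 (binding); labor uses 123 of 123 (binding).
The binding rows give the dual system: 4·y_yeast + 3·y_labor = 40 and 3·y_yeast + 2·y_labor = 29.
This yields shadow prices y_yeast = 7, y_labor = 4.
sourdough loaves enters the basis when its profit ≥ yᵀa₃ = 7·5 + 4·5 = 55.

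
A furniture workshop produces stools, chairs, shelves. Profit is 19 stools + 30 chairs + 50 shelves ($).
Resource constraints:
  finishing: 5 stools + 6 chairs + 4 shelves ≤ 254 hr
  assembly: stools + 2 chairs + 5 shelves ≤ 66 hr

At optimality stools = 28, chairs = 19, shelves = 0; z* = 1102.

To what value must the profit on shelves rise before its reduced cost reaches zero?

53

Check each constraint at x*: finishing 254/254 (tight); assembly 66/66 (tight).
The binding rows give the dual system: 5·y_finishing + 1·y_assembly = 19 and 6·y_finishing + 2·y_assembly = 30.
This yields shadow prices y_finishing = 2, y_assembly = 9.
shelves enters the basis when its profit ≥ yᵀa₃ = 2·4 + 9·5 = 53.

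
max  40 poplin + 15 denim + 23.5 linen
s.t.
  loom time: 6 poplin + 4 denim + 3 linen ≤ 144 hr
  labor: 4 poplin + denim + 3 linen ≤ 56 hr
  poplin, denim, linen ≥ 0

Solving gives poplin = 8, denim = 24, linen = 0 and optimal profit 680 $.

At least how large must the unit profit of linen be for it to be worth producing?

At the optimum: loom time uses 144 of 144 (binding); labor uses 56 of 56 (binding).
The binding rows give the dual system: 6·y_loom time + 4·y_labor = 40 and 4·y_loom time + 1·y_labor = 15.
→ y_loom time = 2 and y_labor = 7.
linen enters the basis when its profit ≥ yᵀa₃ = 2·3 + 7·3 = 27.

27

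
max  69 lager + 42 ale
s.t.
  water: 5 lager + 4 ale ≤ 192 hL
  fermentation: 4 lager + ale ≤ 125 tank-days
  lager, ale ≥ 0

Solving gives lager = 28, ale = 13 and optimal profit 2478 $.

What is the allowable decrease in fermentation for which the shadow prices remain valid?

Binding constraints: water, fermentation. The basis is B = [[5,4],[4,1]] with det -11.
Per unit decrease in fermentation, x* moves by d = (-0.3636, 0.4545).
The basis stays optimal until lager reaches 0; allowable decrease = 77 tank-days.

77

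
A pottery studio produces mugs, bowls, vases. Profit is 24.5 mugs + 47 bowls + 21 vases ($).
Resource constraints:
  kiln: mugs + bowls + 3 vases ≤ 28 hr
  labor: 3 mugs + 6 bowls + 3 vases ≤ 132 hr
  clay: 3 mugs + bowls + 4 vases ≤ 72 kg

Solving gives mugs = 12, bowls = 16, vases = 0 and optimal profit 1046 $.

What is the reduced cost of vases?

-7.5

Check each constraint at x*: kiln 28/28 (tight); labor 132/132 (tight); clay 52/72 (slack 20).
By complementary slackness, y = 0 for the non-binding constraint.
Dual feasibility on the basic columns requires 1·y_kiln + 3·y_labor = 24.5, 1·y_kiln + 6·y_labor = 47.
This yields shadow prices y_kiln = 2, y_labor = 7.5.
Reduced cost of vases: c₃ − yᵀa₃ = 21 − (2·3 + 7.5·3) = 21 − 28.5 = -7.5.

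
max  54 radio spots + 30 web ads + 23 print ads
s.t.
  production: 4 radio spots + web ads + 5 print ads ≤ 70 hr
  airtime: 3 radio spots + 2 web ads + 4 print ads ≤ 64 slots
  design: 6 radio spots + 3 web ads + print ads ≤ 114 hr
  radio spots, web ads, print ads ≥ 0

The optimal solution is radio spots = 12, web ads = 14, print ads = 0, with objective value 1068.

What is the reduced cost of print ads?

Binding: airtime and design. Non-binding: production (8 unused).
By complementary slackness, y = 0 for the non-binding constraint.
From A_Bᵀ y = c: 3·y_airtime + 6·y_design = 54; 2·y_airtime + 3·y_design = 30.
→ y_airtime = 6 and y_design = 6.
Reduced cost of print ads: c₃ − yᵀa₃ = 23 − (6·4 + 6·1) = 23 − 30 = -7.

-7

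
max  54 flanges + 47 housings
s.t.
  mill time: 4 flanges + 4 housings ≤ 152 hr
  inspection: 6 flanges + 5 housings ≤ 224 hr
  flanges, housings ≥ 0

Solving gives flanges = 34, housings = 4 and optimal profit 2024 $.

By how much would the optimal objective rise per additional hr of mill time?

Both mill time and inspection are binding at x*.
From A_Bᵀ y = c: 4·y_mill time + 6·y_inspection = 54; 4·y_mill time + 5·y_inspection = 47.
→ y_mill time = 3 and y_inspection = 7.
Shadow price of mill time = 3.

3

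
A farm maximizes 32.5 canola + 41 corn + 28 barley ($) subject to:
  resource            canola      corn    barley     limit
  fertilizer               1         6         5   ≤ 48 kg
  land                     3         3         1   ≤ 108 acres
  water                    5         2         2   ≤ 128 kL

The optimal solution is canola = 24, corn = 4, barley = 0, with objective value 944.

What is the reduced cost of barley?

-8

At the optimum: fertilizer uses 48 of 48 (binding); land uses 84 of 108 (slack = 24); water uses 128 of 128 (binding).
Slack constraints have shadow price 0 (complementary slackness).
The binding rows give the dual system: 1·y_fertilizer + 5·y_water = 32.5 and 6·y_fertilizer + 2·y_water = 41.
Solving: y_fertilizer = 5, y_water = 5.5.
Reduced cost of barley: c₃ − yᵀa₃ = 28 − (5·5 + 5.5·2) = 28 − 36 = -8.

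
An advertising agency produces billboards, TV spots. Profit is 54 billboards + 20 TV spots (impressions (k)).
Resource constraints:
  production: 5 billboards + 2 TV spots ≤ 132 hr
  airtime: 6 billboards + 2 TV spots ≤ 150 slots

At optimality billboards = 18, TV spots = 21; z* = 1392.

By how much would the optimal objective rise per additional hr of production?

6

At the optimum: production uses 132 of 132 (binding); airtime uses 150 of 150 (binding).
Dual feasibility on the basic columns requires 5·y_production + 6·y_airtime = 54, 2·y_production + 2·y_airtime = 20.
→ y_production = 6 and y_airtime = 4.
Shadow price of production = 6.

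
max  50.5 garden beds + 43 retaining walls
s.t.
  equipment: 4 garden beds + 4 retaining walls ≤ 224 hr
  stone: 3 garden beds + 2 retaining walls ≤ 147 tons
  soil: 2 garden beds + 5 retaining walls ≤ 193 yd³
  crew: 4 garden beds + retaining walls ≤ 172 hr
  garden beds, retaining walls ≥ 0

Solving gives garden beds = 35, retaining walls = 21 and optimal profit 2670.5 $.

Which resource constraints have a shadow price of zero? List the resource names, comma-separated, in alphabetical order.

crew, soil

equipment: 224/224 (binding)
stone: 147/147 (binding)
soil: 175/193 (slack 18)
crew: 161/172 (slack 11)
By complementary slackness, a constraint with positive slack has shadow price 0 → crew, soil.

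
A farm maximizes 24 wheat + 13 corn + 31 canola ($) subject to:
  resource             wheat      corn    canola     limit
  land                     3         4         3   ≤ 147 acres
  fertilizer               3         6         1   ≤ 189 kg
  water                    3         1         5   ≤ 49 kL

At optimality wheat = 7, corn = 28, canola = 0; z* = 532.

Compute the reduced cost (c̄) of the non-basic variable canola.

Binding: fertilizer and water. Non-binding: land (14 unused).
Since land is not tight, its dual is 0.
Dual feasibility on the basic columns requires 3·y_fertilizer + 3·y_water = 24, 6·y_fertilizer + 1·y_water = 13.
This yields shadow prices y_fertilizer = 1, y_water = 7.
Reduced cost of canola: c₃ − yᵀa₃ = 31 − (1·1 + 7·5) = 31 − 36 = -5.

-5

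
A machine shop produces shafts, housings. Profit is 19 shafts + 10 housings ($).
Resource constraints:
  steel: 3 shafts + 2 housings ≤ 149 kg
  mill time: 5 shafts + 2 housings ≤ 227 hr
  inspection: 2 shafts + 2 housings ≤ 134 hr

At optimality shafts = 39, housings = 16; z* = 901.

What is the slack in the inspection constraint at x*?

24

inspection used = 2·39 + 2·16 = 110; slack = 134 − 110 = 24.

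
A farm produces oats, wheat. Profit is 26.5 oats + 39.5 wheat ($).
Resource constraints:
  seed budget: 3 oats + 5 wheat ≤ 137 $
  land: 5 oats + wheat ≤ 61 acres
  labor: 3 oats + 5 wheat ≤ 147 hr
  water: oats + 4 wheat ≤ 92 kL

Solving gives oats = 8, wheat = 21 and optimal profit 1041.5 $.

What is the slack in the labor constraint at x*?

labor used = 3·8 + 5·21 = 129; slack = 147 − 129 = 18.

18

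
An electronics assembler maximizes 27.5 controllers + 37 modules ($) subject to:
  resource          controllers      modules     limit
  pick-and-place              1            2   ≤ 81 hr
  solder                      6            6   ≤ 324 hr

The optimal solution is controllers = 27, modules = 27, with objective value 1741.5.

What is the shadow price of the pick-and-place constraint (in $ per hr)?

9.5

At the optimum: pick-and-place uses 81 of 81 (binding); solder uses 324 of 324 (binding).
From A_Bᵀ y = c: 1·y_pick-and-place + 6·y_solder = 27.5; 2·y_pick-and-place + 6·y_solder = 37.
This yields shadow prices y_pick-and-place = 9.5, y_solder = 3.
Shadow price of pick-and-place = 9.5.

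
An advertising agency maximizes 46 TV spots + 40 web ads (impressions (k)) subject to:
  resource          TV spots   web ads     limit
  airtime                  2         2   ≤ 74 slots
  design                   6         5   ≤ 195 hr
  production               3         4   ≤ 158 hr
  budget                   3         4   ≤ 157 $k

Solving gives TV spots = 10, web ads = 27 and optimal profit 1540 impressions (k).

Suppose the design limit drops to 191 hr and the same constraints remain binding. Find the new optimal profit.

Binding: airtime and design. Non-binding: production (20 unused), budget (19 unused).
Since production, budget are not tight, their duals are 0.
From A_Bᵀ y = c: 2·y_airtime + 6·y_design = 46; 2·y_airtime + 5·y_design = 40.
Solving: y_airtime = 5, y_design = 6.
Δz = y_design·Δb = 6 × (-4) = -24, so new z* = 1540 − 24 = 1516.

1516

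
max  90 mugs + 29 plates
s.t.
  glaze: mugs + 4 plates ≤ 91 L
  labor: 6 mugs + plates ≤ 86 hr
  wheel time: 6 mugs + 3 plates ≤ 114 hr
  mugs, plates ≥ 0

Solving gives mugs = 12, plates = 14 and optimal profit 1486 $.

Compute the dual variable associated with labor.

At the optimum: glaze uses 68 of 91 (slack = 23); labor uses 86 of 86 (binding); wheel time uses 114 of 114 (binding).
Slack constraints have shadow price 0 (complementary slackness).
From A_Bᵀ y = c: 6·y_labor + 6·y_wheel time = 90; 1·y_labor + 3·y_wheel time = 29.
Solving: y_labor = 8, y_wheel time = 7.
Shadow price of labor = 8.

8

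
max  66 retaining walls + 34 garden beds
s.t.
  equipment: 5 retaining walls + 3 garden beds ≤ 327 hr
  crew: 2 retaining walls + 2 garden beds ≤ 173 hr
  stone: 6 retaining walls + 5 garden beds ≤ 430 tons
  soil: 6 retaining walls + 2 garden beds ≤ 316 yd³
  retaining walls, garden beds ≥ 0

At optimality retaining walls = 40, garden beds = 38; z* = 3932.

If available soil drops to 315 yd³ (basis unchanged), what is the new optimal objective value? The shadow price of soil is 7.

3925

Δb = -1, so new z* = 3932 + (7)·(-1) = 3932 − 7 = 3925.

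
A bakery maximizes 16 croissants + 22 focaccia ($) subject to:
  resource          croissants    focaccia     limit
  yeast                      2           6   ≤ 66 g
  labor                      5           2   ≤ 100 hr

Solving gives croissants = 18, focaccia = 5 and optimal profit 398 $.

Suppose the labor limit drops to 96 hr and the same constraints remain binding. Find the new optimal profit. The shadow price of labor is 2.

390

Δb = -4, so new z* = 398 + (2)·(-4) = 398 − 8 = 390.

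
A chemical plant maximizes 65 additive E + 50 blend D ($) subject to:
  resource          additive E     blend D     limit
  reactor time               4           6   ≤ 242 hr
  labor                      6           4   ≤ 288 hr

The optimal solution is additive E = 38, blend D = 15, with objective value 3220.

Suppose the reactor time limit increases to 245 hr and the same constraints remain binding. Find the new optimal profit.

3226

At the optimum: reactor time uses 242 of 242 (binding); labor uses 288 of 288 (binding).
From A_Bᵀ y = c: 4·y_reactor time + 6·y_labor = 65; 6·y_reactor time + 4·y_labor = 50.
→ y_reactor time = 2 and y_labor = 9.5.
Δz = y_reactor time·Δb = 2 × (3) = 6, so new z* = 3220 + 6 = 3226.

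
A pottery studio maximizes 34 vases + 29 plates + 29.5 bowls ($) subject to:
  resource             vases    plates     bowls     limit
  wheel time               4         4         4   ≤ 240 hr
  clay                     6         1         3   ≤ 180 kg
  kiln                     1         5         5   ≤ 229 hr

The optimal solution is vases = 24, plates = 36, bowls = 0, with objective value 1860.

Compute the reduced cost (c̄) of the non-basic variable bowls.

-1.5

Binding: wheel time and clay. Non-binding: kiln (25 unused).
Slack constraints have shadow price 0 (complementary slackness).
Dual feasibility on the basic columns requires 4·y_wheel time + 6·y_clay = 34, 4·y_wheel time + 1·y_clay = 29.
Solving: y_wheel time = 7, y_clay = 1.
Reduced cost of bowls: c₃ − yᵀa₃ = 29.5 − (7·4 + 1·3) = 29.5 − 31 = -1.5.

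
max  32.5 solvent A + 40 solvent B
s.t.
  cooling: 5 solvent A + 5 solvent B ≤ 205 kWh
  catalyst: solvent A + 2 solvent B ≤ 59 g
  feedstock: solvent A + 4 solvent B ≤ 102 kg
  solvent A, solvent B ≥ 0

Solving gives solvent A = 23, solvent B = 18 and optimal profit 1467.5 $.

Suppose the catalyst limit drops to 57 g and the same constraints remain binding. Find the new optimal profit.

1452.5

Check each constraint at x*: cooling 205/205 (tight); catalyst 59/59 (tight); feedstock 95/102 (slack 7).
Since feedstock is not tight, its dual is 0.
The binding rows give the dual system: 5·y_cooling + 1·y_catalyst = 32.5 and 5·y_cooling + 2·y_catalyst = 40.
→ y_cooling = 5 and y_catalyst = 7.5.
Δz = y_catalyst·Δb = 7.5 × (-2) = -15, so new z* = 1467.5 − 15 = 1452.5.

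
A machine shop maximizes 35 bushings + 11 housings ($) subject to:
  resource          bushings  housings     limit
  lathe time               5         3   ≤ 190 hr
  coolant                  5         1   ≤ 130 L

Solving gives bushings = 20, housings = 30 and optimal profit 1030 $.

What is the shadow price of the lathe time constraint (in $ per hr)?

Check each constraint at x*: lathe time 190/190 (tight); coolant 130/130 (tight).
The binding rows give the dual system: 5·y_lathe time + 5·y_coolant = 35 and 3·y_lathe time + 1·y_coolant = 11.
This yields shadow prices y_lathe time = 2, y_coolant = 5.
Shadow price of lathe time = 2.

2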